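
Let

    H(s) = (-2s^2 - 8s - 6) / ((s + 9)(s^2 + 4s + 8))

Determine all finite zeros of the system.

Set the numerator to zero: -2s^2 - 8s - 6 = 0, i.e. -2·(s^2 + 4s + 3) = 0.
Factoring: (s + 1)(s + 3) = 0.

s = -1, -3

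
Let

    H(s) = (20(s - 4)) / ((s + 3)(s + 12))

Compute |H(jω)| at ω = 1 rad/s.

|H(j1)| ≈ 2.166

Substitute s = j1: numerator = -80 + j20, denominator = 35 + j15.
|H(j1)| = |-80 + j20| / |35 + j15| = 82.462 / 38.079 ≈ 2.166.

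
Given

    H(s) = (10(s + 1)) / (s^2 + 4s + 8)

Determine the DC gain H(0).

Set s = 0: H(0) = (10) / (8) = 5/4.

H(0) = 5/4 ≈ 1.250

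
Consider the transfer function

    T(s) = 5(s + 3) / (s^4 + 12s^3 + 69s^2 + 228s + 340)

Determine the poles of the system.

The poles are the roots of the denominator s^4 + 12s^3 + 69s^2 + 228s + 340 = 0.
No real roots exist; factor into two real quadratics: (s^2 + 8s + 17)(s^2 + 4s + 20) = 0.
Each quadratic gives a conjugate pair via the quadratic formula.

s = -4 ± j, -2 ± 4j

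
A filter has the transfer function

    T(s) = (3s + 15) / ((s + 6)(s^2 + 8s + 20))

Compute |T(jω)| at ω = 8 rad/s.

|T(j8)| ≈ 0.03644

Substitute s = j8: numerator = 15 + j24, denominator = -776 + j32.
|T(j8)| = |15 + j24| / |-776 + j32| = 28.302 / 776.66 ≈ 0.03644.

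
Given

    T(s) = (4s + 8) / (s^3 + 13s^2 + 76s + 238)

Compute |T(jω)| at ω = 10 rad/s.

|T(j10)| ≈ 0.03747

Substitute s = j10: numerator = 8 + j40, denominator = -1062 - j240.
|T(j10)| = |8 + j40| / |-1062 - j240| = 40.792 / 1088.8 ≈ 0.03747.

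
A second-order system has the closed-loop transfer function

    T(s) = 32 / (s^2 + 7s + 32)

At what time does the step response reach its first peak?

t_p ≈ 0.7069 s

Comparing s^2 + 7s + 32 to s^2 + 2ζωₙs + ωₙ²: ωₙ = √32 ≈ 5.657 rad/s and ζ = 7/(2·√32) ≈ 0.6187.
ζωₙ = 7/2 = 3.5, so ω_d = ωₙ√(1−ζ²) = √(ωₙ² − (ζωₙ)²) = √(32 − 3.5²) = √19.75 ≈ 4.444 rad/s.
t_p = π/ω_d = π/4.444 ≈ 0.7069 s.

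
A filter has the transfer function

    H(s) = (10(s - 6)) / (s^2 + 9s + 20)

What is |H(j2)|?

Substitute s = j2: numerator = -60 + j20, denominator = 16 + j18.
|H(j2)| = |-60 + j20| / |16 + j18| = 63.246 / 24.083 ≈ 2.626.

|H(j2)| ≈ 2.626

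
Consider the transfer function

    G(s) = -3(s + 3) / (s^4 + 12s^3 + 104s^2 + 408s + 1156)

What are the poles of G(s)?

s = -3 ± 5j, -3 ± 5j

The poles are the roots of the denominator s^4 + 12s^3 + 104s^2 + 408s + 1156 = 0.
No real roots exist; factor into two real quadratics: (s^2 + 6s + 34)(s^2 + 6s + 34) = 0.
Each quadratic gives a conjugate pair via the quadratic formula.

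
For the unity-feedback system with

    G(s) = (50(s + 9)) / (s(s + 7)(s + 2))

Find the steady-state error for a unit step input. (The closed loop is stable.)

G(s) has one pole at the origin.
This is a Type 1 system; for a step input the steady-state error is zero.

e_ss = 0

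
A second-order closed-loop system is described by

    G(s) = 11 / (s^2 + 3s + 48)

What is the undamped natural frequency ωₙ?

ωₙ ≈ 6.928 rad/s

Compare the denominator to the standard form s^2 + 2ζωₙs + ωₙ².
ωₙ² = 48, so ωₙ = √48 ≈ 6.928 rad/s.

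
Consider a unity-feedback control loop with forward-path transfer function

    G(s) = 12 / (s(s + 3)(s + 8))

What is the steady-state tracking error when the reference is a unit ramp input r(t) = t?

e_ss = 2

G(s) has one pole at the origin.
This is a Type 1 system. Kv = lim_{s→0} s·G(s) = 12/24 = 1/2.
e_ss = 1/Kv = 1/(1/2) = 2.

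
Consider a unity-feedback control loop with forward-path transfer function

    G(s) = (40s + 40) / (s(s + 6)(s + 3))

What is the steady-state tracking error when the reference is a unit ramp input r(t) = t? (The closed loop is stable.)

G(s) has one pole at the origin.
This is a Type 1 system. Kv = lim_{s→0} s·G(s) = 40/18 = 20/9.
e_ss = 1/Kv = 1/(20/9) = 9/20 ≈ 0.4500.

e_ss = 0.4500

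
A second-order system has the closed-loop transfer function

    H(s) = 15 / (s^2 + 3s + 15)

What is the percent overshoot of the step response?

%OS ≈ 26.7%

Comparing s^2 + 3s + 15 to s^2 + 2ζωₙs + ωₙ²: ωₙ = √15 ≈ 3.873 rad/s and ζ = 3/(2·√15) ≈ 0.3873.
%OS = 100·exp(−πζ/√(1−ζ²)) = 100·exp(−π·0.3873/√(1−0.3873²)) ≈ 26.7%.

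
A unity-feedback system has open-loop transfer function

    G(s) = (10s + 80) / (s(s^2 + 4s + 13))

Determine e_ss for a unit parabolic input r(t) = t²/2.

e_ss = ∞

G(s) has one pole at the origin.
This is a Type 1 system; Ka = lim_{s→0} s^2·G(s) = 0, so the steady-state error for a parabola input is infinite.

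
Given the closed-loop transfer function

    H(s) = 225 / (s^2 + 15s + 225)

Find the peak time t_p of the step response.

Comparing s^2 + 15s + 225 to s^2 + 2ζωₙs + ωₙ²: ωₙ = 15 rad/s and ζ = 15/(2·15) = 0.5.
ζωₙ = 15/2 = 7.5, so ω_d = ωₙ√(1−ζ²) = √(ωₙ² − (ζωₙ)²) = √(225 − 7.5²) = √168.75 ≈ 12.99 rad/s.
t_p = π/ω_d = π/12.99 ≈ 0.2418 s.

t_p ≈ 0.2418 s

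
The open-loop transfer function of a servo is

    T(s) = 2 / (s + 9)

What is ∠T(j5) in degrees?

∠T(j5) ≈ -29.05°

At s = j5: numerator = 2, denominator = 9 + j5.
∠T = ∠num − ∠den = 0° − (29.055°) = -29.05°.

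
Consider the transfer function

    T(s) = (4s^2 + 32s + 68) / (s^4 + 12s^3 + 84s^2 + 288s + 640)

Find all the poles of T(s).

s = -4 + 4j, -4 - 4j, -2 + 4j, -2 - 4j

The poles are the roots of the denominator s^4 + 12s^3 + 84s^2 + 288s + 640 = 0.
No real roots exist; factor into two real quadratics: (s^2 + 8s + 32)(s^2 + 4s + 20) = 0.
Each quadratic gives a conjugate pair via the quadratic formula.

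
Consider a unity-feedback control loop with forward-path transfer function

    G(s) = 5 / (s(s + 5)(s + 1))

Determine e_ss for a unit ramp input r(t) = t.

e_ss = 1

G(s) has one pole at the origin.
This is a Type 1 system. Kv = lim_{s→0} s·G(s) = 5/5 = 1.
e_ss = 1/Kv = 1/(1) = 1.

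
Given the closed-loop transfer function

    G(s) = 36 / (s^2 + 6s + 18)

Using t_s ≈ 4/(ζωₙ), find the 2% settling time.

Comparing s^2 + 6s + 18 to s^2 + 2ζωₙs + ωₙ²: ωₙ = √18 ≈ 4.243 rad/s and ζ = 6/(2·√18) ≈ 0.7071.
ζωₙ = 6/2 = 3, so t_s ≈ 4/(ζωₙ) = 4/3 ≈ 1.333 s.

t_s ≈ 1.333 s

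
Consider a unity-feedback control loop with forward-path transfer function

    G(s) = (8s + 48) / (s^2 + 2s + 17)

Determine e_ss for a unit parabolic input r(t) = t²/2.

e_ss = ∞

G(s) has no poles at the origin.
This is a Type 0 system; Ka = lim_{s→0} s^2·G(s) = 0, so the steady-state error for a parabola input is infinite.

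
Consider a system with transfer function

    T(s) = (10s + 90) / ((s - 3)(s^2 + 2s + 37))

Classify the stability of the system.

The poles can be read from the denominator factors: s = 3, -1 + 6j, -1 - 6j.
Since the pole(s) at s = 3 lie in the right half-plane, the system is unstable.

unstable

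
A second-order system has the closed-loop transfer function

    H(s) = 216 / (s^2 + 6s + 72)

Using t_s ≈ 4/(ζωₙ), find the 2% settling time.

Comparing s^2 + 6s + 72 to s^2 + 2ζωₙs + ωₙ²: ωₙ = √72 ≈ 8.485 rad/s and ζ = 6/(2·√72) ≈ 0.3536.
ζωₙ = 6/2 = 3, so t_s ≈ 4/(ζωₙ) = 4/3 ≈ 1.333 s.

t_s ≈ 1.333 s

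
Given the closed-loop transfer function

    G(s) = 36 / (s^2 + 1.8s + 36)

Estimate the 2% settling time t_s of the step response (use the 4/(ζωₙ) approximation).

t_s ≈ 4.444 s

Comparing s^2 + 1.8s + 36 to s^2 + 2ζωₙs + ωₙ²: ωₙ = 6 rad/s and ζ = 1.8/(2·6) = 0.15.
ζωₙ = 1.8/2 = 0.9, so t_s ≈ 4/(ζωₙ) = 4/0.9 ≈ 4.444 s.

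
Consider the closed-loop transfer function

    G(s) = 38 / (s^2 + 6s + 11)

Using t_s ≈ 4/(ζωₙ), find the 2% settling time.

t_s ≈ 1.333 s

Comparing s^2 + 6s + 11 to s^2 + 2ζωₙs + ωₙ²: ωₙ = √11 ≈ 3.317 rad/s and ζ = 6/(2·√11) ≈ 0.9045.
ζωₙ = 6/2 = 3, so t_s ≈ 4/(ζωₙ) = 4/3 ≈ 1.333 s.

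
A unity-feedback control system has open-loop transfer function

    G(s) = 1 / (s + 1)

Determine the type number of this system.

The denominator has no factor of s at the origin — no free integrator — so this is a Type 0 system.

Type 0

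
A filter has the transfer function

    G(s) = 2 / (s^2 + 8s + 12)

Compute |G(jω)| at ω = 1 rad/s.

|G(j1)| ≈ 0.1470

Substitute s = j1: numerator = 2, denominator = 11 + j8.
|G(j1)| = |2| / |11 + j8| = 2 / 13.601 ≈ 0.1470.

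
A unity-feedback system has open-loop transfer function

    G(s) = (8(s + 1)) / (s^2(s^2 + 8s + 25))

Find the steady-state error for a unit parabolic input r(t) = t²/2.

e_ss = 3.125

G(s) has 2 poles at the origin.
This is a Type 2 system. Ka = lim_{s→0} s^2·G(s) = 8/25.
e_ss = 1/Ka = 1/(8/25) = 25/8 ≈ 3.125.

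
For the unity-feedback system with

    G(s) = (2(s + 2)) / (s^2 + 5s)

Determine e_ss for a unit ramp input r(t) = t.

G(s) has one pole at the origin.
This is a Type 1 system. Kv = lim_{s→0} s·G(s) = 4/5.
e_ss = 1/Kv = 1/(4/5) = 5/4 ≈ 1.250.

e_ss = 1.250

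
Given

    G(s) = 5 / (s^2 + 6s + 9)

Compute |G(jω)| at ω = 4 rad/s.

Substitute s = j4: numerator = 5, denominator = -7 + j24.
|G(j4)| = |5| / |-7 + j24| = 5 / 25 = 0.2000.

|G(j4)| = 0.2000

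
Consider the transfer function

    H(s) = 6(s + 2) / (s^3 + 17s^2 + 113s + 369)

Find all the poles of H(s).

The poles are the roots of the denominator s^3 + 17s^2 + 113s + 369 = 0.
Trying s = -9: the polynomial evaluates to 0, so (s + 9) is a factor.
Dividing out leaves s^2 + 8s + 41 = 0.
The quadratic formula then gives s = -4 ± 5j.

s = -4 + 5j, -4 - 5j, -9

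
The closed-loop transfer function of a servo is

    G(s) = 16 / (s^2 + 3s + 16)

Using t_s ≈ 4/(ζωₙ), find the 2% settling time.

Comparing s^2 + 3s + 16 to s^2 + 2ζωₙs + ωₙ²: ωₙ = 4 rad/s and ζ = 3/(2·4) = 0.375.
ζωₙ = 3/2 = 1.5, so t_s ≈ 4/(ζωₙ) = 4/1.5 ≈ 2.667 s.

t_s ≈ 2.667 s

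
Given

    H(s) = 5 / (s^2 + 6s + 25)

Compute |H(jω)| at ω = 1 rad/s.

|H(j1)| ≈ 0.2021

Substitute s = j1: numerator = 5, denominator = 24 + j6.
|H(j1)| = |5| / |24 + j6| = 5 / 24.739 ≈ 0.2021.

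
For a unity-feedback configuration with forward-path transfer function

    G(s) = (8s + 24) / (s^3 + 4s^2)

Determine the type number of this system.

Factor s from the denominator: s^3 + 4s^2 = s^2·(s + 4).
There are 2 poles at the origin, so the system is Type 2.

Type 2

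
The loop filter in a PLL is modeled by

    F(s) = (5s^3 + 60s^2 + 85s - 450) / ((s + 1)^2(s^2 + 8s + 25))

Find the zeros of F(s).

s = 2, -5, -9

Set the numerator to zero: 5s^3 + 60s^2 + 85s - 450 = 0, i.e. 5·(s^3 + 12s^2 + 17s - 90) = 0.
Factoring: (s - 2)(s + 5)(s + 9) = 0.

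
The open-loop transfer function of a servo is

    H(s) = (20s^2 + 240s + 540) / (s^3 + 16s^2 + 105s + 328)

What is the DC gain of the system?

Set s = 0: H(0) = (540) / (328) = 135/82.

H(0) = 135/82 ≈ 1.646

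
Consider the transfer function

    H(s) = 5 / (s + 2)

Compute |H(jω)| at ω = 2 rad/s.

Substitute s = j2: numerator = 5, denominator = 2 + j2.
|H(j2)| = |5| / |2 + j2| = 5 / 2.8284 ≈ 1.768.

|H(j2)| ≈ 1.768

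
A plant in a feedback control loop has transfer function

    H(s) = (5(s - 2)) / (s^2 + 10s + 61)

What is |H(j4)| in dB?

Substitute s = j4: numerator = -10 + j20, denominator = 45 + j40.
|H(j4)| = |-10 + j20| / |45 + j40| = 22.361 / 60.208 ≈ 0.3714.
In decibels: 20·log₁₀(0.3714) ≈ -8.60 dB.

|H(j4)|_dB ≈ -8.60 dB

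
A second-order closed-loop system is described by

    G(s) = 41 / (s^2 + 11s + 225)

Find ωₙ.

Compare the denominator to the standard form s^2 + 2ζωₙs + ωₙ².
ωₙ² = 225, so ωₙ = 15 rad/s.

ωₙ = 15 rad/s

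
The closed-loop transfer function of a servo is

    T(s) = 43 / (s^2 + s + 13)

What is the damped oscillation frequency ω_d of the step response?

ω_d ≈ 3.571 rad/s

Comparing s^2 + s + 13 to s^2 + 2ζωₙs + ωₙ²: ωₙ = √13 ≈ 3.606 rad/s and ζ = 1/(2·√13) ≈ 0.1387.
ζωₙ = 1/2 = 0.5, so ω_d = ωₙ√(1−ζ²) = √(ωₙ² − (ζωₙ)²) = √(13 − 0.5²) = √12.75 ≈ 3.571 rad/s.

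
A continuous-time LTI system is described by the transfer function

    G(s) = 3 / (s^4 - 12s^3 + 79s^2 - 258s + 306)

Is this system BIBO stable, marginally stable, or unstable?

unstable

The denominator s^4 - 12s^3 + 79s^2 - 258s + 306 factors as (s^2 - 6s + 34)(s - 3)^2, giving poles at s = 3 ± 5j, 3, 3.
Since the pole(s) at s = 3 + 5j, 3 - 5j, 3, 3 lie in the right half-plane, the system is unstable.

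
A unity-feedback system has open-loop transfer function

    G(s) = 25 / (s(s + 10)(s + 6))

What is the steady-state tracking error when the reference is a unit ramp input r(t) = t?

G(s) has one pole at the origin.
This is a Type 1 system. Kv = lim_{s→0} s·G(s) = 25/60 = 5/12.
e_ss = 1/Kv = 1/(5/12) = 12/5 ≈ 2.400.

e_ss = 2.400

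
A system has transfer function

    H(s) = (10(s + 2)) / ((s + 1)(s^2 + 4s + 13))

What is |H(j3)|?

|H(j3)| ≈ 0.9014

Substitute s = j3: numerator = 20 + j30, denominator = -32 + j24.
|H(j3)| = |20 + j30| / |-32 + j24| = 36.056 / 40 ≈ 0.9014.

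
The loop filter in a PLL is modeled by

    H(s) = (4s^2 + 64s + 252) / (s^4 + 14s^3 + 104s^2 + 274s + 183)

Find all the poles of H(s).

The poles are the roots of the denominator s^4 + 14s^3 + 104s^2 + 274s + 183 = 0.
Trying s = -1: the polynomial evaluates to 0, so (s + 1) is a factor.
Dividing out leaves s^3 + 13s^2 + 91s + 183 = 0.
This factors further as (s^2 + 10s + 61)(s + 3) = 0.

s = -5 + 6j, -5 - 6j, -1, -3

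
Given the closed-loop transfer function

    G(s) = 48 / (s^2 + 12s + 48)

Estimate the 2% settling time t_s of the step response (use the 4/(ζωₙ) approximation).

Comparing s^2 + 12s + 48 to s^2 + 2ζωₙs + ωₙ²: ωₙ = √48 ≈ 6.928 rad/s and ζ = 12/(2·√48) ≈ 0.8660.
ζωₙ = 12/2 = 6, so t_s ≈ 4/(ζωₙ) = 4/6 ≈ 0.6667 s.

t_s ≈ 0.6667 s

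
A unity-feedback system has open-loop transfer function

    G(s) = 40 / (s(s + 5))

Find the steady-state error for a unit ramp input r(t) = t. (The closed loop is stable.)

e_ss = 0.1250

G(s) has one pole at the origin.
This is a Type 1 system. Kv = lim_{s→0} s·G(s) = 40/5 = 8.
e_ss = 1/Kv = 1/(8) = 1/8 ≈ 0.1250.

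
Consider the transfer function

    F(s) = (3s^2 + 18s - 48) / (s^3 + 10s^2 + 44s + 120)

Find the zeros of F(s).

s = 2, -8

Set the numerator to zero: 3s^2 + 18s - 48 = 0, i.e. 3·(s^2 + 6s - 16) = 0.
Factoring: (s - 2)(s + 8) = 0.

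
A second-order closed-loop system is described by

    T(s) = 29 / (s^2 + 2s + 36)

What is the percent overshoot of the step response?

Comparing s^2 + 2s + 36 to s^2 + 2ζωₙs + ωₙ²: ωₙ = 6 rad/s and ζ = 2/(2·6) ≈ 0.1667.
%OS = 100·exp(−πζ/√(1−ζ²)) = 100·exp(−π·0.1667/√(1−0.1667²)) ≈ 58.8%.

%OS ≈ 58.8%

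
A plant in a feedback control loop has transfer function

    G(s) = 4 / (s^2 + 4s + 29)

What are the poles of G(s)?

The poles are the roots of the denominator s^2 + 4s + 29 = 0.
Using the quadratic formula: s = (-4 ± √(-100))/2 = -2 ± 5j.

s = -2 + 5j, -2 - 5j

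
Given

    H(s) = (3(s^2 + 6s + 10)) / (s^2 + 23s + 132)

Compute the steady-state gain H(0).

Set s = 0: H(0) = (30) / (132) = 5/22.

H(0) = 5/22 ≈ 0.2273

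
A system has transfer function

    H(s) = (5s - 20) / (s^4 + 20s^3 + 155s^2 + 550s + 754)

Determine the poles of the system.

s = -5 ± 2j, -5 ± j

The poles are the roots of the denominator s^4 + 20s^3 + 155s^2 + 550s + 754 = 0.
No real roots exist; factor into two real quadratics: (s^2 + 10s + 29)(s^2 + 10s + 26) = 0.
Each quadratic gives a conjugate pair via the quadratic formula.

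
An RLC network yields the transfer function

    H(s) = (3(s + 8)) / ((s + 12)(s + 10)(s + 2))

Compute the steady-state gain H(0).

H(0) = 1/10 ≈ 0.1000

At s = 0 each factor (s + a) contributes a and each (s^2 + bs + c) contributes c.
H(0) = 3·(8) / ((12) · (10) · (2)) = 24/240 = 1/10.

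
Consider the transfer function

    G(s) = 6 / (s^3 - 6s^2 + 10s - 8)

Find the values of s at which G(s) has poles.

s = 1 + j, 1 - j, 4

The poles are the roots of the denominator s^3 - 6s^2 + 10s - 8 = 0.
Trying s = 4: the polynomial evaluates to 0, so (s - 4) is a factor.
Dividing out leaves s^2 - 2s + 2 = 0.
The quadratic formula then gives s = 1 ± 1j.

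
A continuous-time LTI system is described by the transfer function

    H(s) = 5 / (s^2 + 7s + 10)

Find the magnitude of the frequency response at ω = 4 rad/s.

Substitute s = j4: numerator = 5, denominator = -6 + j28.
|H(j4)| = |5| / |-6 + j28| = 5 / 28.636 ≈ 0.1746.

|H(j4)| ≈ 0.1746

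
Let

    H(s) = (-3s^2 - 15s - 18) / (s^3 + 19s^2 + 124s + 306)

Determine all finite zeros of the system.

Set the numerator to zero: -3s^2 - 15s - 18 = 0, i.e. -3·(s^2 + 5s + 6) = 0.
Factoring: (s + 3)(s + 2) = 0.

s = -3, -2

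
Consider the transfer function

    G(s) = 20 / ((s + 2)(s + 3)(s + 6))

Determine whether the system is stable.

stable

The poles can be read from the denominator factors: s = -2, -3, -6.
Since all poles lie strictly in the left half-plane, the system is stable.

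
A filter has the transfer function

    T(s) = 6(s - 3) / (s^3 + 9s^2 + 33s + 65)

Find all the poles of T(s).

s = -2 + 3j, -2 - 3j, -5

The poles are the roots of the denominator s^3 + 9s^2 + 33s + 65 = 0.
Trying s = -5: the polynomial evaluates to 0, so (s + 5) is a factor.
Dividing out leaves s^2 + 4s + 13 = 0.
The quadratic formula then gives s = -2 ± 3j.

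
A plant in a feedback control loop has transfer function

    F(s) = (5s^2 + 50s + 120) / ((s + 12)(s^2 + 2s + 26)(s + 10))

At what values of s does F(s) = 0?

s = -6, -4

Set the numerator to zero: 5s^2 + 50s + 120 = 0, i.e. 5·(s^2 + 10s + 24) = 0.
Factoring: (s + 6)(s + 4) = 0.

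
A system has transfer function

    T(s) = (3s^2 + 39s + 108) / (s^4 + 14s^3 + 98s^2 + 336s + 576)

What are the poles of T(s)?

The poles are the roots of the denominator s^4 + 14s^3 + 98s^2 + 336s + 576 = 0.
No real roots exist; factor into two real quadratics: (s^2 + 8s + 32)(s^2 + 6s + 18) = 0.
Each quadratic gives a conjugate pair via the quadratic formula.

s = -4 ± 4j, -3 ± 3j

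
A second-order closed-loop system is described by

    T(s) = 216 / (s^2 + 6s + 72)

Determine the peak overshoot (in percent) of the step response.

Comparing s^2 + 6s + 72 to s^2 + 2ζωₙs + ωₙ²: ωₙ = √72 ≈ 8.485 rad/s and ζ = 6/(2·√72) ≈ 0.3536.
%OS = 100·exp(−πζ/√(1−ζ²)) = 100·exp(−π·0.3536/√(1−0.3536²)) ≈ 30.5%.

%OS ≈ 30.5%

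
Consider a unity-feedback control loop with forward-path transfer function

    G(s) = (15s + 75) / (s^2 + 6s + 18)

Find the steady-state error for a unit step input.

e_ss = 0.1935

G(s) has no poles at the origin.
This is a Type 0 system. Kp = lim_{s→0} G(s) = 75/18 = 25/6.
e_ss = 1/(1 + Kp) = 1/(1 + 25/6) = 6/31 ≈ 0.1935.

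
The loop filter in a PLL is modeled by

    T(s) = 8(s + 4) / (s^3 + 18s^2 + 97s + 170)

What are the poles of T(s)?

s = -10, -4 + j, -4 - j

The poles are the roots of the denominator s^3 + 18s^2 + 97s + 170 = 0.
Trying s = -10: the polynomial evaluates to 0, so (s + 10) is a factor.
Dividing out leaves s^2 + 8s + 17 = 0.
The quadratic formula then gives s = -4 ± 1j.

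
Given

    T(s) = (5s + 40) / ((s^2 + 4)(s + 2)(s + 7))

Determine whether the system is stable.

The poles can be read from the denominator factors: s = 2j, -2j, -2, -7.
Since the simple pole(s) at s = ±2j lie on the jω-axis with none in the right half-plane, the system is marginally stable.

marginally stable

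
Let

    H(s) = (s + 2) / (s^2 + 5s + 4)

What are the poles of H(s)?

s = -4, -1

The poles are the roots of the denominator s^2 + 5s + 4 = 0.
Factoring: (s + 4)(s + 1) = 0, so s = -4 and s = -1.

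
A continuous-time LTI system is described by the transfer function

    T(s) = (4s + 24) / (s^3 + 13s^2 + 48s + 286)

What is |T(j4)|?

|T(j4)| ≈ 0.1924

Substitute s = j4: numerator = 24 + j16, denominator = 78 + j128.
|T(j4)| = |24 + j16| / |78 + j128| = 28.844 / 149.89 ≈ 0.1924.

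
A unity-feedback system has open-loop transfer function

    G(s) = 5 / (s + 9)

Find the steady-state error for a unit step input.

e_ss = 0.6429

G(s) has no poles at the origin.
This is a Type 0 system. Kp = lim_{s→0} G(s) = 5/9.
e_ss = 1/(1 + Kp) = 1/(1 + 5/9) = 9/14 ≈ 0.6429.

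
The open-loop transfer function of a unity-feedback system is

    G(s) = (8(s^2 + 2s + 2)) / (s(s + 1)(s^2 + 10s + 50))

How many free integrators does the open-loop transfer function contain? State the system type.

The denominator has 1 factor of s at the origin (free integrator), so this is a Type 1 system.

Type 1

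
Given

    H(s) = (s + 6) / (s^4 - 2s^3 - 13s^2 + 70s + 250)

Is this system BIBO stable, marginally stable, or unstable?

The denominator s^4 - 2s^3 - 13s^2 + 70s + 250 factors as (s^2 - 8s + 25)(s^2 + 6s + 10), giving poles at s = 4 + 3j, 4 - 3j, -3 + j, -3 - j.
Since the pole(s) at s = 4 ± 3j lie in the right half-plane, the system is unstable.

unstable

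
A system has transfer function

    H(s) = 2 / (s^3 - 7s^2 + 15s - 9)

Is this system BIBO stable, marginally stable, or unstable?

unstable

The denominator s^3 - 7s^2 + 15s - 9 factors as (s - 1)(s - 3)^2, giving poles at s = 1, 3, 3.
Since the pole(s) at s = 1, 3, 3 lie in the right half-plane, the system is unstable.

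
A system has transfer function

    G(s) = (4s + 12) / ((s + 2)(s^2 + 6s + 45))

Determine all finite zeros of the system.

s = -3

Set the numerator to zero: 4s + 12 = 0, i.e. 4·(s + 3) = 0.
So s = -3.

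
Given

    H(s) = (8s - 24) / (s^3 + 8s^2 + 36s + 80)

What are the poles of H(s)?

The poles are the roots of the denominator s^3 + 8s^2 + 36s + 80 = 0.
Trying s = -4: the polynomial evaluates to 0, so (s + 4) is a factor.
Dividing out leaves s^2 + 4s + 20 = 0.
The quadratic formula then gives s = -2 ± 4j.

s = -2 + 4j, -2 - 4j, -4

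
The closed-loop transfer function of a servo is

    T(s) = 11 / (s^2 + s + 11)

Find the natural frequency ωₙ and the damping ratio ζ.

ωₙ ≈ 3.317 rad/s, ζ ≈ 0.1508

Compare the denominator to the standard form s^2 + 2ζωₙs + ωₙ².
ωₙ² = 11, so ωₙ = √11 ≈ 3.317 rad/s.
2ζωₙ = 1, so ζ = 1/(2·√11) ≈ 0.1508.
With ζ = 0.1508 the response is underdamped.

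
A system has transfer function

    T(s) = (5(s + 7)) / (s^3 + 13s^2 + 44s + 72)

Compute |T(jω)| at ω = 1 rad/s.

|T(j1)| ≈ 0.4843

Substitute s = j1: numerator = 35 + j5, denominator = 59 + j43.
|T(j1)| = |35 + j5| / |59 + j43| = 35.355 / 73.007 ≈ 0.4843.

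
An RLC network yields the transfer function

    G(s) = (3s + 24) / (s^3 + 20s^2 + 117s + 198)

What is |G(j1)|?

Substitute s = j1: numerator = 24 + j3, denominator = 178 + j116.
|G(j1)| = |24 + j3| / |178 + j116| = 24.187 / 212.46 ≈ 0.1138.

|G(j1)| ≈ 0.1138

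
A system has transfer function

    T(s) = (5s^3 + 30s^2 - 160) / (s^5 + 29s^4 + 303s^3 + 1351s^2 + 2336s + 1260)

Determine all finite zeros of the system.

s = 2, -4, -4

Set the numerator to zero: 5s^3 + 30s^2 - 160 = 0, i.e. 5·(s^3 + 6s^2 - 32) = 0.
Factoring: (s - 2)(s + 4)^2 = 0.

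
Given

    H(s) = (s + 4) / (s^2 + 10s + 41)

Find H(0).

H(0) = 4/41 ≈ 0.09756

Set s = 0: H(0) = (4) / (41) = 4/41.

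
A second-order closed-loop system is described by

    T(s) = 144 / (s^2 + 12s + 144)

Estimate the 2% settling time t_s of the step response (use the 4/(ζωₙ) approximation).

Comparing s^2 + 12s + 144 to s^2 + 2ζωₙs + ωₙ²: ωₙ = 12 rad/s and ζ = 12/(2·12) = 0.5.
ζωₙ = 12/2 = 6, so t_s ≈ 4/(ζωₙ) = 4/6 ≈ 0.6667 s.

t_s ≈ 0.6667 s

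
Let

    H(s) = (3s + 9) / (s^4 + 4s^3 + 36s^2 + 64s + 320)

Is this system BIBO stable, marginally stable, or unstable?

The denominator s^4 + 4s^3 + 36s^2 + 64s + 320 factors as (s^2 + 16)(s^2 + 4s + 20), giving poles at s = 4j, -4j, -2 + 4j, -2 - 4j.
Since the simple pole(s) at s = 4j, -4j lie on the jω-axis with none in the right half-plane, the system is marginally stable.

marginally stable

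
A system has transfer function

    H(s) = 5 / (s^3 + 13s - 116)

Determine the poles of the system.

s = -2 + 5j, -2 - 5j, 4

The poles are the roots of the denominator s^3 + 13s - 116 = 0.
Trying s = 4: the polynomial evaluates to 0, so (s - 4) is a factor.
Dividing out leaves s^2 + 4s + 29 = 0.
The quadratic formula then gives s = -2 ± 5j.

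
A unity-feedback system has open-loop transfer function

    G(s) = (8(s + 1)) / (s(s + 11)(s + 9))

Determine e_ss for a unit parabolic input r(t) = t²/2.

G(s) has one pole at the origin.
This is a Type 1 system; Ka = lim_{s→0} s^2·G(s) = 0, so the steady-state error for a parabola input is infinite.

e_ss = ∞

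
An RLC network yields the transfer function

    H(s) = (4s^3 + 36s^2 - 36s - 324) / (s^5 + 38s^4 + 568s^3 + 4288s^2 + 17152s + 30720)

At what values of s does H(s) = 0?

Set the numerator to zero: 4s^3 + 36s^2 - 36s - 324 = 0, i.e. 4·(s^3 + 9s^2 - 9s - 81) = 0.
Factoring: (s - 3)(s + 3)(s + 9) = 0.

s = 3, -3, -9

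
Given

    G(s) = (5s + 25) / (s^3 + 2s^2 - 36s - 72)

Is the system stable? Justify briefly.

unstable

The denominator s^3 + 2s^2 - 36s - 72 factors as (s + 6)(s - 6)(s + 2), giving poles at s = -6, 6, -2.
Since the pole(s) at s = 6 lie in the right half-plane, the system is unstable.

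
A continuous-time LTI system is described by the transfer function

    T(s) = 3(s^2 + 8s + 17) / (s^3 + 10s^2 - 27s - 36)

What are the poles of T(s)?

The poles are the roots of the denominator s^3 + 10s^2 - 27s - 36 = 0.
Trying s = 3: the polynomial evaluates to 0, so (s - 3) is a factor.
Dividing out leaves s^2 + 13s + 12 = 0.
Factoring the quadratic: (s + 1)(s + 12) = 0.

s = 3, -1, -12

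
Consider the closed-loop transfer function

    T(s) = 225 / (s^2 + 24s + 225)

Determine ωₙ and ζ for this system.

ωₙ = 15 rad/s, ζ = 0.8

Compare the denominator to the standard form s^2 + 2ζωₙs + ωₙ².
ωₙ² = 225, so ωₙ = 15 rad/s.
2ζωₙ = 24, so ζ = 24/(2·15) = 0.8.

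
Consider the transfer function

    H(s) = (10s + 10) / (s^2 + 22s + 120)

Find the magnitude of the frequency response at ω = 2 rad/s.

Substitute s = j2: numerator = 10 + j20, denominator = 116 + j44.
|H(j2)| = |10 + j20| / |116 + j44| = 22.361 / 124.06 ≈ 0.1802.

|H(j2)| ≈ 0.1802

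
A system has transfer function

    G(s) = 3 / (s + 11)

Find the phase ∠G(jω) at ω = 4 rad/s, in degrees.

∠G(j4) ≈ -19.98°

At s = j4: numerator = 3, denominator = 11 + j4.
∠G = ∠num − ∠den = 0° − (19.983°) = -19.98°.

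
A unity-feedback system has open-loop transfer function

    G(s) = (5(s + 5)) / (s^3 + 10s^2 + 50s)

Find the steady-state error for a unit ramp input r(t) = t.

G(s) has one pole at the origin.
This is a Type 1 system. Kv = lim_{s→0} s·G(s) = 25/50 = 1/2.
e_ss = 1/Kv = 1/(1/2) = 2.

e_ss = 2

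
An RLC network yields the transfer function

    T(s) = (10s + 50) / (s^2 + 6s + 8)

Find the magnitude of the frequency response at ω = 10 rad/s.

|T(j10)| ≈ 1.018

Substitute s = j10: numerator = 50 + j100, denominator = -92 + j60.
|T(j10)| = |50 + j100| / |-92 + j60| = 111.80 / 109.84 ≈ 1.018.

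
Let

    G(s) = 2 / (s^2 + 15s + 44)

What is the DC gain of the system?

Set s = 0: G(0) = (2) / (44) = 1/22.

G(0) = 1/22 ≈ 0.04545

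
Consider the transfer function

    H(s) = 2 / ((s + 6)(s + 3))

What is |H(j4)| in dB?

Substitute s = j4: numerator = 2, denominator = 2 + j36.
|H(j4)| = |2| / |2 + j36| = 2 / 36.056 ≈ 0.05547.
In decibels: 20·log₁₀(0.05547) ≈ -25.1 dB.

|H(j4)|_dB ≈ -25.1 dB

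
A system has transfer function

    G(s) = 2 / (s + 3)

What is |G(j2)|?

|G(j2)| ≈ 0.5547

Substitute s = j2: numerator = 2, denominator = 3 + j2.
|G(j2)| = |2| / |3 + j2| = 2 / 3.6056 ≈ 0.5547.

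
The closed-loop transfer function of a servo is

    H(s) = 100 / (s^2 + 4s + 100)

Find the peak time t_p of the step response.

t_p ≈ 0.3206 s

Comparing s^2 + 4s + 100 to s^2 + 2ζωₙs + ωₙ²: ωₙ = 10 rad/s and ζ = 4/(2·10) = 0.2.
ζωₙ = 4/2 = 2, so ω_d = ωₙ√(1−ζ²) = √(ωₙ² − (ζωₙ)²) = √(100 − 2²) = √96 ≈ 9.798 rad/s.
t_p = π/ω_d = π/9.798 ≈ 0.3206 s.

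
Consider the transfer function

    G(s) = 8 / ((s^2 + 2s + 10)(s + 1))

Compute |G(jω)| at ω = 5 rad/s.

Substitute s = j5: numerator = 8, denominator = -65 - j65.
|G(j5)| = |8| / |-65 - j65| = 8 / 91.924 ≈ 0.08703.

|G(j5)| ≈ 0.08703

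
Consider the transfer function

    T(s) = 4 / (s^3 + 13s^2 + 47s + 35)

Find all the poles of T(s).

s = -7, -5, -1

The poles are the roots of the denominator s^3 + 13s^2 + 47s + 35 = 0.
Trying s = -7: the polynomial evaluates to 0, so (s + 7) is a factor.
Dividing out leaves s^2 + 6s + 5 = 0.
Factoring the quadratic: (s + 5)(s + 1) = 0.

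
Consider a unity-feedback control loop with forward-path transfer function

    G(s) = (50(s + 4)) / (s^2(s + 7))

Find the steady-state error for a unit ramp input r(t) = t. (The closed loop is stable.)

G(s) has 2 poles at the origin.
This is a Type 2 system; for a ramp input the steady-state error is zero.

e_ss = 0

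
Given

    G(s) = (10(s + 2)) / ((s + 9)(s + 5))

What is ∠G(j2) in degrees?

At s = j2: numerator = 20 + j20, denominator = 41 + j28.
∠G = ∠num − ∠den = 45° − (34.330°) = 10.67°.

∠G(j2) ≈ 10.67°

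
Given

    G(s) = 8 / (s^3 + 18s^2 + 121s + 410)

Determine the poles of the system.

The poles are the roots of the denominator s^3 + 18s^2 + 121s + 410 = 0.
Trying s = -10: the polynomial evaluates to 0, so (s + 10) is a factor.
Dividing out leaves s^2 + 8s + 41 = 0.
The quadratic formula then gives s = -4 ± 5j.

s = -4 ± 5j, -10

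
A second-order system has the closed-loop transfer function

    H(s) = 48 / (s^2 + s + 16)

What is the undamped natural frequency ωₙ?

Compare the denominator to the standard form s^2 + 2ζωₙs + ωₙ².
ωₙ² = 16, so ωₙ = 4 rad/s.

ωₙ = 4 rad/s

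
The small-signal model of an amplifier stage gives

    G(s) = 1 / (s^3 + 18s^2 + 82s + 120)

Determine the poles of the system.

s = -3 ± j, -12

The poles are the roots of the denominator s^3 + 18s^2 + 82s + 120 = 0.
Trying s = -12: the polynomial evaluates to 0, so (s + 12) is a factor.
Dividing out leaves s^2 + 6s + 10 = 0.
The quadratic formula then gives s = -3 ± 1j.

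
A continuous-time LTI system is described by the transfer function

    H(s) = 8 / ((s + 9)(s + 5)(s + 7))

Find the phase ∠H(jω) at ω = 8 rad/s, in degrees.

∠H(j8) ≈ -148.4°

At s = j8: numerator = 8, denominator = -1029 + j632.
∠H = ∠num − ∠den = 0° − (148.44°) = -148.4°.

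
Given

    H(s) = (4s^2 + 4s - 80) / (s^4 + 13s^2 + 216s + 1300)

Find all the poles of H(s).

The poles are the roots of the denominator s^4 + 13s^2 + 216s + 1300 = 0.
No real roots exist; factor into two real quadratics: (s^2 - 8s + 52)(s^2 + 8s + 25) = 0.
Each quadratic gives a conjugate pair via the quadratic formula.

s = 4 ± 6j, -4 ± 3j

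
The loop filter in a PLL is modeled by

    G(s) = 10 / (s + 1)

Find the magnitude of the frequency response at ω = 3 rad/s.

|G(j3)| ≈ 3.162

Substitute s = j3: numerator = 10, denominator = 1 + j3.
|G(j3)| = |10| / |1 + j3| = 10 / 3.1623 ≈ 3.162.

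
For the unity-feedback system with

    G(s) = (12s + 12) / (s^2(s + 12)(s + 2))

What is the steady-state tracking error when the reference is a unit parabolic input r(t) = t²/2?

G(s) has 2 poles at the origin.
This is a Type 2 system. Ka = lim_{s→0} s^2·G(s) = 12/24 = 1/2.
e_ss = 1/Ka = 1/(1/2) = 2.

e_ss = 2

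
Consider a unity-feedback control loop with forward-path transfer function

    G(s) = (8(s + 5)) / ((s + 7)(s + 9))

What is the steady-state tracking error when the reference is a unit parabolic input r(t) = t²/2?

G(s) has no poles at the origin.
This is a Type 0 system; Ka = lim_{s→0} s^2·G(s) = 0, so the steady-state error for a parabola input is infinite.

e_ss = ∞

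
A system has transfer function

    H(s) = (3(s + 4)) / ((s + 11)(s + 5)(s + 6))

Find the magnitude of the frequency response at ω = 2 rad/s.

Substitute s = j2: numerator = 12 + j6, denominator = 242 + j294.
|H(j2)| = |12 + j6| / |242 + j294| = 13.416 / 380.79 ≈ 0.03523.

|H(j2)| ≈ 0.03523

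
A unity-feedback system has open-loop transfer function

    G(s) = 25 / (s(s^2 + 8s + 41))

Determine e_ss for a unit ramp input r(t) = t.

G(s) has one pole at the origin.
This is a Type 1 system. Kv = lim_{s→0} s·G(s) = 25/41.
e_ss = 1/Kv = 1/(25/41) = 41/25 ≈ 1.640.

e_ss = 1.640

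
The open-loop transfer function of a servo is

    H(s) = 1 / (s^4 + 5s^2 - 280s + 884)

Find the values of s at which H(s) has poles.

s = -4 + 6j, -4 - 6j, 4 + j, 4 - j

The poles are the roots of the denominator s^4 + 5s^2 - 280s + 884 = 0.
No real roots exist; factor into two real quadratics: (s^2 + 8s + 52)(s^2 - 8s + 17) = 0.
Each quadratic gives a conjugate pair via the quadratic formula.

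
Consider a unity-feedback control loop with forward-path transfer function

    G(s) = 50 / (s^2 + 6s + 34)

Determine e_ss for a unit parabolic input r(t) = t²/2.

e_ss = ∞

G(s) has no poles at the origin.
This is a Type 0 system; Ka = lim_{s→0} s^2·G(s) = 0, so the steady-state error for a parabola input is infinite.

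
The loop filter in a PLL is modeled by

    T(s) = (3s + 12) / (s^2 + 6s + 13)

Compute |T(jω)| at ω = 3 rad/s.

|T(j3)| ≈ 0.8135

Substitute s = j3: numerator = 12 + j9, denominator = 4 + j18.
|T(j3)| = |12 + j9| / |4 + j18| = 15 / 18.439 ≈ 0.8135.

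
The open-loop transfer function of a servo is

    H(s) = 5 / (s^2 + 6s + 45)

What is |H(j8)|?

Substitute s = j8: numerator = 5, denominator = -19 + j48.
|H(j8)| = |5| / |-19 + j48| = 5 / 51.624 ≈ 0.09685.

|H(j8)| ≈ 0.09685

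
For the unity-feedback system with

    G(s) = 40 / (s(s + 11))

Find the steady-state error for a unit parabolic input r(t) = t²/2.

G(s) has one pole at the origin.
This is a Type 1 system; Ka = lim_{s→0} s^2·G(s) = 0, so the steady-state error for a parabola input is infinite.

e_ss = ∞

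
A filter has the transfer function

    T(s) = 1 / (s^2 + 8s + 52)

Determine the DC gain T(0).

T(0) = 1/52 ≈ 0.01923

Set s = 0: T(0) = (1) / (52) = 1/52.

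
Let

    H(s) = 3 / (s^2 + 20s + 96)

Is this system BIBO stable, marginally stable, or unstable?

The denominator s^2 + 20s + 96 factors as (s + 12)(s + 8), giving poles at s = -12, -8.
Since all poles lie strictly in the left half-plane, the system is stable.

stable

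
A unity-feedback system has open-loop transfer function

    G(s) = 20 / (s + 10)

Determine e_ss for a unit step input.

e_ss = 0.3333

G(s) has no poles at the origin.
This is a Type 0 system. Kp = lim_{s→0} G(s) = 20/10 = 2.
e_ss = 1/(1 + Kp) = 1/(1 + 2) = 1/3 ≈ 0.3333.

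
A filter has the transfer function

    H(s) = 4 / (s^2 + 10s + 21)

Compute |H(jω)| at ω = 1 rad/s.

Substitute s = j1: numerator = 4, denominator = 20 + j10.
|H(j1)| = |4| / |20 + j10| = 4 / 22.361 ≈ 0.1789.

|H(j1)| ≈ 0.1789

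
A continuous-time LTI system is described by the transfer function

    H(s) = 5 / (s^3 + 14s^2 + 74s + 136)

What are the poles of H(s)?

The poles are the roots of the denominator s^3 + 14s^2 + 74s + 136 = 0.
Trying s = -4: the polynomial evaluates to 0, so (s + 4) is a factor.
Dividing out leaves s^2 + 10s + 34 = 0.
The quadratic formula then gives s = -5 ± 3j.

s = -4, -5 ± 3j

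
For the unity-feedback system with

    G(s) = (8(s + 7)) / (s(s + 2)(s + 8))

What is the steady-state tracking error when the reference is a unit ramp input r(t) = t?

G(s) has one pole at the origin.
This is a Type 1 system. Kv = lim_{s→0} s·G(s) = 56/16 = 7/2.
e_ss = 1/Kv = 1/(7/2) = 2/7 ≈ 0.2857.

e_ss = 0.2857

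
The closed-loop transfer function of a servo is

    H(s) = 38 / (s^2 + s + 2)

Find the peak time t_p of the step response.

t_p ≈ 2.375 s

Comparing s^2 + s + 2 to s^2 + 2ζωₙs + ωₙ²: ωₙ = √2 ≈ 1.414 rad/s and ζ = 1/(2·√2) ≈ 0.3536.
ζωₙ = 1/2 = 0.5, so ω_d = ωₙ√(1−ζ²) = √(ωₙ² − (ζωₙ)²) = √(2 − 0.5²) = √1.75 ≈ 1.323 rad/s.
t_p = π/ω_d = π/1.323 ≈ 2.375 s.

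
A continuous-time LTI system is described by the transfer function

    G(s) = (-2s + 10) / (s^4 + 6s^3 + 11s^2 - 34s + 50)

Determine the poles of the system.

The poles are the roots of the denominator s^4 + 6s^3 + 11s^2 - 34s + 50 = 0.
No real roots exist; factor into two real quadratics: (s^2 - 2s + 2)(s^2 + 8s + 25) = 0.
Each quadratic gives a conjugate pair via the quadratic formula.

s = 1 ± j, -4 ± 3j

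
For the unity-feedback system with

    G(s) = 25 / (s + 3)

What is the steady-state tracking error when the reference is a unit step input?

e_ss = 0.1071

G(s) has no poles at the origin.
This is a Type 0 system. Kp = lim_{s→0} G(s) = 25/3.
e_ss = 1/(1 + Kp) = 1/(1 + 25/3) = 3/28 ≈ 0.1071.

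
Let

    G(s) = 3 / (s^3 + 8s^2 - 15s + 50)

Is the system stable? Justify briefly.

The denominator s^3 + 8s^2 - 15s + 50 factors as (s + 10)(s^2 - 2s + 5), giving poles at s = -10, 1 ± 2j.
Since the pole(s) at s = 1 ± 2j lie in the right half-plane, the system is unstable.

unstable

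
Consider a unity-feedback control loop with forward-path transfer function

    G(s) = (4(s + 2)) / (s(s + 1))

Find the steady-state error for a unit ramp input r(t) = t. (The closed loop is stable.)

e_ss = 0.1250

G(s) has one pole at the origin.
This is a Type 1 system. Kv = lim_{s→0} s·G(s) = 8/1.
e_ss = 1/Kv = 1/(8) = 1/8 ≈ 0.1250.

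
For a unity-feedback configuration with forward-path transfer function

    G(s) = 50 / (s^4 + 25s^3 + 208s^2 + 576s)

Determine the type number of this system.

Type 1

Factor s from the denominator: s^4 + 25s^3 + 208s^2 + 576s = s·(s^3 + 25s^2 + 208s + 576).
There is 1 pole at the origin, so the system is Type 1.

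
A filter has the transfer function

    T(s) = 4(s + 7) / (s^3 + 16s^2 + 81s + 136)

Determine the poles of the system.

s = -4 + j, -4 - j, -8

The poles are the roots of the denominator s^3 + 16s^2 + 81s + 136 = 0.
Trying s = -8: the polynomial evaluates to 0, so (s + 8) is a factor.
Dividing out leaves s^2 + 8s + 17 = 0.
The quadratic formula then gives s = -4 ± 1j.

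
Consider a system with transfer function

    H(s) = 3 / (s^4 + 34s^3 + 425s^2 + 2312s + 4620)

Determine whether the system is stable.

stable

The denominator s^4 + 34s^3 + 425s^2 + 2312s + 4620 factors as (s + 7)(s + 6)(s + 10)(s + 11), giving poles at s = -7, -6, -10, -11.
Since all poles lie strictly in the left half-plane, the system is stable.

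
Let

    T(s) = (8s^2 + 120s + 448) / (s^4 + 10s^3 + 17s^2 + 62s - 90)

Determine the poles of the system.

The poles are the roots of the denominator s^4 + 10s^3 + 17s^2 + 62s - 90 = 0.
Trying s = 1: the polynomial evaluates to 0, so (s - 1) is a factor.
Dividing out leaves s^3 + 11s^2 + 28s + 90 = 0.
This factors further as (s^2 + 2s + 10)(s + 9) = 0.

s = -1 ± 3j, 1, -9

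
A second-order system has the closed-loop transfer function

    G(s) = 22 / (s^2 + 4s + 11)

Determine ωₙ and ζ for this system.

ωₙ ≈ 3.317 rad/s, ζ ≈ 0.6030

Compare the denominator to the standard form s^2 + 2ζωₙs + ωₙ².
ωₙ² = 11, so ωₙ = √11 ≈ 3.317 rad/s.
2ζωₙ = 4, so ζ = 4/(2·√11) ≈ 0.6030.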